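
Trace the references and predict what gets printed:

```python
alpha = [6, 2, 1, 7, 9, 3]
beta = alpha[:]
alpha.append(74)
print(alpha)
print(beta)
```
[6, 2, 1, 7, 9, 3, 74]
[6, 2, 1, 7, 9, 3]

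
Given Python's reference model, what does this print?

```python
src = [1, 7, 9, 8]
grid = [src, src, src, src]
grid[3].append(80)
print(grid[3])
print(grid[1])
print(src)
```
[1, 7, 9, 8, 80]
[1, 7, 9, 8, 80]
[1, 7, 9, 8, 80]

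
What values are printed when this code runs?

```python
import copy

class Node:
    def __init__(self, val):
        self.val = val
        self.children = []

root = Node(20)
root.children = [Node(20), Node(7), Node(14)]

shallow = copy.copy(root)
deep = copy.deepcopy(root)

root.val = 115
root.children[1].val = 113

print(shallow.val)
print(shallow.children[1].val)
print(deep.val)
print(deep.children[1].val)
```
20
113
20
7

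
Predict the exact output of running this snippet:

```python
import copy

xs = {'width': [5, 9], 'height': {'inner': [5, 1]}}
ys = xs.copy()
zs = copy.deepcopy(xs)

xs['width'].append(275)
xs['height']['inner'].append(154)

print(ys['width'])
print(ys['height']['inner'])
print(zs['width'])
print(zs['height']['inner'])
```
[5, 9, 275]
[5, 1, 154]
[5, 9]
[5, 1]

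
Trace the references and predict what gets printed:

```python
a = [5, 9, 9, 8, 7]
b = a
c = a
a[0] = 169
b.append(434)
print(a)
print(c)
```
[169, 9, 9, 8, 7, 434]
[169, 9, 9, 8, 7, 434]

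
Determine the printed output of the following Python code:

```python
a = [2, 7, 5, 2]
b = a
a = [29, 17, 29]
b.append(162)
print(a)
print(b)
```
[29, 17, 29]
[2, 7, 5, 2, 162]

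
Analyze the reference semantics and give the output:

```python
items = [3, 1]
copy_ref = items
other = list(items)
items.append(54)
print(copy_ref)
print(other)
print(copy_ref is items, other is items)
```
[3, 1, 54]
[3, 1]
True False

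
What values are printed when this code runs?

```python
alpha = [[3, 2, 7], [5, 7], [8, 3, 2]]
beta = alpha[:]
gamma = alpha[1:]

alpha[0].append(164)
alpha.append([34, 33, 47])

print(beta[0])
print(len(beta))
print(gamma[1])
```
[3, 2, 7, 164]
3
[8, 3, 2]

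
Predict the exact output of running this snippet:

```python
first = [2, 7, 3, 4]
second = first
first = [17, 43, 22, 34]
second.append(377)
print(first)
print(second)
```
[17, 43, 22, 34]
[2, 7, 3, 4, 377]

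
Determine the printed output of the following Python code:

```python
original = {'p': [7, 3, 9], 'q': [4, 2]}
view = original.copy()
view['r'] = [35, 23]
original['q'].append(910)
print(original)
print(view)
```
{'p': [7, 3, 9], 'q': [4, 2, 910]}
{'p': [7, 3, 9], 'q': [4, 2, 910], 'r': [35, 23]}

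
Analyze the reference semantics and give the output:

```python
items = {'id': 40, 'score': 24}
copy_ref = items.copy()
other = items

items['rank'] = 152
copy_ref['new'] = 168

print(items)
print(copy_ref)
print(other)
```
{'id': 40, 'score': 24, 'rank': 152}
{'id': 40, 'score': 24, 'new': 168}
{'id': 40, 'score': 24, 'rank': 152}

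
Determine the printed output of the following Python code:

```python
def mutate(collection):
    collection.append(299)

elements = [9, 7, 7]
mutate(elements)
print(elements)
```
[9, 7, 7, 299]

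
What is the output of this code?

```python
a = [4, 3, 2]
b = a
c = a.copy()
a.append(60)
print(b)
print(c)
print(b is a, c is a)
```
[4, 3, 2, 60]
[4, 3, 2]
True False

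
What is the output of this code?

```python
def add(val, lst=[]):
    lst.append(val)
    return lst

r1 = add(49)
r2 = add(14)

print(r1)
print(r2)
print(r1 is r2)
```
[49, 14]
[49, 14]
True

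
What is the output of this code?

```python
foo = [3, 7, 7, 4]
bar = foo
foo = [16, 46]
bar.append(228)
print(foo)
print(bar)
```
[16, 46]
[3, 7, 7, 4, 228]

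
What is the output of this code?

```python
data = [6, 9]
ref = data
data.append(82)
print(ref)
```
[6, 9, 82]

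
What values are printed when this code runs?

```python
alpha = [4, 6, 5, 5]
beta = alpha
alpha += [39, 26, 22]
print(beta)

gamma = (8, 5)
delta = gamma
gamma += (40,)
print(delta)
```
[4, 6, 5, 5, 39, 26, 22]
(8, 5)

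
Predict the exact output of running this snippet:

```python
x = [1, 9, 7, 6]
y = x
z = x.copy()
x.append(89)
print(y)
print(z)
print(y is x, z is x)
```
[1, 9, 7, 6, 89]
[1, 9, 7, 6]
True False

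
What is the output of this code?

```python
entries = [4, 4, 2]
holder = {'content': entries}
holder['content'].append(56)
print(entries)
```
[4, 4, 2, 56]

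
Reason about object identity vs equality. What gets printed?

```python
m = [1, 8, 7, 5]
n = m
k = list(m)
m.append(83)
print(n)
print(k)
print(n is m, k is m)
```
[1, 8, 7, 5, 83]
[1, 8, 7, 5]
True False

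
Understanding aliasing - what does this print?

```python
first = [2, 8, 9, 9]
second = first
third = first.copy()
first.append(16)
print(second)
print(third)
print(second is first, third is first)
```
[2, 8, 9, 9, 16]
[2, 8, 9, 9]
True False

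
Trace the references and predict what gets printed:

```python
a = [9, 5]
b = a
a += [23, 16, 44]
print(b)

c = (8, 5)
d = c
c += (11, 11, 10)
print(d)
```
[9, 5, 23, 16, 44]
(8, 5)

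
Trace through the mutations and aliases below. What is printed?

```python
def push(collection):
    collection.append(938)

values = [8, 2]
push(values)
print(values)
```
[8, 2, 938]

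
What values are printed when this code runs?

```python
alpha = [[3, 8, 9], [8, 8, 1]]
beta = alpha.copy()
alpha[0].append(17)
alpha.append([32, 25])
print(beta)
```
[[3, 8, 9, 17], [8, 8, 1]]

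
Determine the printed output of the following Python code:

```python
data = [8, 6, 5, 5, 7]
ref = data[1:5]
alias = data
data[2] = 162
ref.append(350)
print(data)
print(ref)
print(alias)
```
[8, 6, 162, 5, 7]
[6, 5, 5, 7, 350]
[8, 6, 162, 5, 7]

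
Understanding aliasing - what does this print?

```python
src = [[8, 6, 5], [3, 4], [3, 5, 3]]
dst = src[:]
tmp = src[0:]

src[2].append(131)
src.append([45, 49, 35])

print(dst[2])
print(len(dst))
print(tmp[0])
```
[3, 5, 3, 131]
3
[8, 6, 5]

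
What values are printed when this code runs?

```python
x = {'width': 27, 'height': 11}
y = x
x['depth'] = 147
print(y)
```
{'width': 27, 'height': 11, 'depth': 147}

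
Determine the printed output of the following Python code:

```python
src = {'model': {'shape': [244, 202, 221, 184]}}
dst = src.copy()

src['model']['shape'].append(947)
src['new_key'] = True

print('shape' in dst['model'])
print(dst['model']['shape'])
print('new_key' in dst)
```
True
[244, 202, 221, 184, 947]
False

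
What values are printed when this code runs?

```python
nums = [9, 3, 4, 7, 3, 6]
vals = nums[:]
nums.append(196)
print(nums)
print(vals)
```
[9, 3, 4, 7, 3, 6, 196]
[9, 3, 4, 7, 3, 6]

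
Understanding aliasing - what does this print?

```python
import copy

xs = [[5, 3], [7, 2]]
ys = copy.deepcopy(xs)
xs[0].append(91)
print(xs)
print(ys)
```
[[5, 3, 91], [7, 2]]
[[5, 3], [7, 2]]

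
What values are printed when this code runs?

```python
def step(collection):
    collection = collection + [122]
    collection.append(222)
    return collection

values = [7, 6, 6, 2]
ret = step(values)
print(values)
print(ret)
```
[7, 6, 6, 2]
[7, 6, 6, 2, 122, 222]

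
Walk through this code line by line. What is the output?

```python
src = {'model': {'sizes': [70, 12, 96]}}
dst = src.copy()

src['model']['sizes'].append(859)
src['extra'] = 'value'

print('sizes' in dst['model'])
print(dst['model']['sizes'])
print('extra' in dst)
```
True
[70, 12, 96, 859]
False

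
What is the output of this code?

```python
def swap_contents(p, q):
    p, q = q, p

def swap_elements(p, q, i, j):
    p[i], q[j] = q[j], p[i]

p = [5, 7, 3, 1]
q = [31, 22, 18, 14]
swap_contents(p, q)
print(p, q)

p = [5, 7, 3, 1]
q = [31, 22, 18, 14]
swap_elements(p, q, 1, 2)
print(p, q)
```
[5, 7, 3, 1] [31, 22, 18, 14]
[5, 18, 3, 1] [31, 22, 7, 14]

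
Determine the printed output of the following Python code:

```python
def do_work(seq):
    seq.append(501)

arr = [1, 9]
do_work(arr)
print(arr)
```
[1, 9, 501]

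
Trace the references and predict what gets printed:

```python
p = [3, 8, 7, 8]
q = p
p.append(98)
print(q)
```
[3, 8, 7, 8, 98]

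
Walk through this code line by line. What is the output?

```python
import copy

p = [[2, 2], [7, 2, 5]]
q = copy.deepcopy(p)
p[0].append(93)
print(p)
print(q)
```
[[2, 2, 93], [7, 2, 5]]
[[2, 2], [7, 2, 5]]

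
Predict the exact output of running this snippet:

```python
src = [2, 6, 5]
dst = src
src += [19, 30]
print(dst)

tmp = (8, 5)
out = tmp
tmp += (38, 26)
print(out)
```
[2, 6, 5, 19, 30]
(8, 5)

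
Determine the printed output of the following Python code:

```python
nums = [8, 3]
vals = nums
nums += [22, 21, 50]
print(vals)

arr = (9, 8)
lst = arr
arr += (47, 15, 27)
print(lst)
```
[8, 3, 22, 21, 50]
(9, 8)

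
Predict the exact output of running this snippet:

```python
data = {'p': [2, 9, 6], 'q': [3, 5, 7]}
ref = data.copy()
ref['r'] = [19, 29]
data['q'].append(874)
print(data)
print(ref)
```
{'p': [2, 9, 6], 'q': [3, 5, 7, 874]}
{'p': [2, 9, 6], 'q': [3, 5, 7, 874], 'r': [19, 29]}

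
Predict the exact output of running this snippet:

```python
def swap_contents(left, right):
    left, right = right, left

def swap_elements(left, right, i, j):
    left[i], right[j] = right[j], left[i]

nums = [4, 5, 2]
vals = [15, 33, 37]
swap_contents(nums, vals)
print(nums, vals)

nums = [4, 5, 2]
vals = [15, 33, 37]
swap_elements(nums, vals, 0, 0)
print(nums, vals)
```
[4, 5, 2] [15, 33, 37]
[15, 5, 2] [4, 33, 37]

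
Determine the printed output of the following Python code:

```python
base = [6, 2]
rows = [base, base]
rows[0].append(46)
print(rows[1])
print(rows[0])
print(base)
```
[6, 2, 46]
[6, 2, 46]
[6, 2, 46]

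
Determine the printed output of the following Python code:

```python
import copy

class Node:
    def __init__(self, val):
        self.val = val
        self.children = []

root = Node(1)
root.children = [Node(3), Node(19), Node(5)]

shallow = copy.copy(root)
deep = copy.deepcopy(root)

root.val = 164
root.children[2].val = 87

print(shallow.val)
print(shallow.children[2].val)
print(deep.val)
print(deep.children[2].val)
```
1
87
1
5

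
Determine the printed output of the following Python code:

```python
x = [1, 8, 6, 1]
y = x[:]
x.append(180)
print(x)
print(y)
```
[1, 8, 6, 1, 180]
[1, 8, 6, 1]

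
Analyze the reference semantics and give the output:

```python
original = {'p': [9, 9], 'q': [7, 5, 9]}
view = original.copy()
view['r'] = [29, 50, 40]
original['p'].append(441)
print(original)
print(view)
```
{'p': [9, 9, 441], 'q': [7, 5, 9]}
{'p': [9, 9, 441], 'q': [7, 5, 9], 'r': [29, 50, 40]}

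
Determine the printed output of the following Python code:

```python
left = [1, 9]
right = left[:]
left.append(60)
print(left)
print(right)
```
[1, 9, 60]
[1, 9]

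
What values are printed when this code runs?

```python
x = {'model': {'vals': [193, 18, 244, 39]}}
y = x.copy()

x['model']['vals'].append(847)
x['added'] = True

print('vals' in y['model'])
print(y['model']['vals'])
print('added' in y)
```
True
[193, 18, 244, 39, 847]
False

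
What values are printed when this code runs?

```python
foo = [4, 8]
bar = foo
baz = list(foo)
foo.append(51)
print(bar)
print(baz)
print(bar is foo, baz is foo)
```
[4, 8, 51]
[4, 8]
True False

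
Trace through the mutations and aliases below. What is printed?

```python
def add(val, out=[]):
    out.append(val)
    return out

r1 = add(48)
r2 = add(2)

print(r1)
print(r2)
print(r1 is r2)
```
[48, 2]
[48, 2]
True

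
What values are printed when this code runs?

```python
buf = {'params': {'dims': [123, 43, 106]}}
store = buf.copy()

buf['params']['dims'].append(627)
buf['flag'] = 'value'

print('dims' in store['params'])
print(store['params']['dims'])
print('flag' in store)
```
True
[123, 43, 106, 627]
False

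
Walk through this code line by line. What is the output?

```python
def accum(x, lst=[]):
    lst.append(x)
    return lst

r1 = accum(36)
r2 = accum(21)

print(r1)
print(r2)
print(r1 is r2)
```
[36, 21]
[36, 21]
True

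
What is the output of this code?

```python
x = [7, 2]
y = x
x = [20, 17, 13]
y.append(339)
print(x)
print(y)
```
[20, 17, 13]
[7, 2, 339]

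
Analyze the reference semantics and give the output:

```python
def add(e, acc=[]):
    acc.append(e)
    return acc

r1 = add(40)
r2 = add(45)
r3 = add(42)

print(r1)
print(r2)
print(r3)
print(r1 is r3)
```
[40, 45, 42]
[40, 45, 42]
[40, 45, 42]
True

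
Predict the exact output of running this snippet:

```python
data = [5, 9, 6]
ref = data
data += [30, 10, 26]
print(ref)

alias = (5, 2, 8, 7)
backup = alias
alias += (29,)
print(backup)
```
[5, 9, 6, 30, 10, 26]
(5, 2, 8, 7)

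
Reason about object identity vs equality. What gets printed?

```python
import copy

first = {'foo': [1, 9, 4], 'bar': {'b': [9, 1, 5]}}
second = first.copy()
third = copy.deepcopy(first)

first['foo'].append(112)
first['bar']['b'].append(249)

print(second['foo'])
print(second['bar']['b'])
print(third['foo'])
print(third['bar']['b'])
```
[1, 9, 4, 112]
[9, 1, 5, 249]
[1, 9, 4]
[9, 1, 5]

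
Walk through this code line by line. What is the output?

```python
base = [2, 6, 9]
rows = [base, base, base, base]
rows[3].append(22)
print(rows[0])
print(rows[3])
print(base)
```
[2, 6, 9, 22]
[2, 6, 9, 22]
[2, 6, 9, 22]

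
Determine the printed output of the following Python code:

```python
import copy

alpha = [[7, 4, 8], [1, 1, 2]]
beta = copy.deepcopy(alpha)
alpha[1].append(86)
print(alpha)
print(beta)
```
[[7, 4, 8], [1, 1, 2, 86]]
[[7, 4, 8], [1, 1, 2]]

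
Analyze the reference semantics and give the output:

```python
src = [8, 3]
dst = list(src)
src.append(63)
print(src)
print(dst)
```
[8, 3, 63]
[8, 3]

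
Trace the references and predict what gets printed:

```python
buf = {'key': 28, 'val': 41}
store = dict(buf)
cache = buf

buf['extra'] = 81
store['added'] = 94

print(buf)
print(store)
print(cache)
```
{'key': 28, 'val': 41, 'extra': 81}
{'key': 28, 'val': 41, 'added': 94}
{'key': 28, 'val': 41, 'extra': 81}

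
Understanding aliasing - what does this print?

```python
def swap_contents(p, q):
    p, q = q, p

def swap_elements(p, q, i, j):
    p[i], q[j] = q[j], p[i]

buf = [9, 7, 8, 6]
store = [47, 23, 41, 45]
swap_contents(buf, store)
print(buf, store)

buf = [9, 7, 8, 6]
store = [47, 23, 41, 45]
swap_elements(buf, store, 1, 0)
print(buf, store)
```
[9, 7, 8, 6] [47, 23, 41, 45]
[9, 47, 8, 6] [7, 23, 41, 45]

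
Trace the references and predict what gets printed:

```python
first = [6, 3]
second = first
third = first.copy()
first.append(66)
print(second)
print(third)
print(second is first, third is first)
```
[6, 3, 66]
[6, 3]
True False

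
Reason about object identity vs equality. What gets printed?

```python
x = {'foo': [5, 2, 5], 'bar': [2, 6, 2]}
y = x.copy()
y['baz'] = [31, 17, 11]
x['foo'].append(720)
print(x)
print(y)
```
{'foo': [5, 2, 5, 720], 'bar': [2, 6, 2]}
{'foo': [5, 2, 5, 720], 'bar': [2, 6, 2], 'baz': [31, 17, 11]}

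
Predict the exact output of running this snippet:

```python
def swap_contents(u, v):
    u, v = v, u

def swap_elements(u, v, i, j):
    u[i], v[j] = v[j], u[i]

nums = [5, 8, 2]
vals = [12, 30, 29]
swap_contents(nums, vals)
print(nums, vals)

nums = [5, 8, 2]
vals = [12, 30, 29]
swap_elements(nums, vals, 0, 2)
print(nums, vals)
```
[5, 8, 2] [12, 30, 29]
[29, 8, 2] [12, 30, 5]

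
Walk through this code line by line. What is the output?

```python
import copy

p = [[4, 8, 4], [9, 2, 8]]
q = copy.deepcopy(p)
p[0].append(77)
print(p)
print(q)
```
[[4, 8, 4, 77], [9, 2, 8]]
[[4, 8, 4], [9, 2, 8]]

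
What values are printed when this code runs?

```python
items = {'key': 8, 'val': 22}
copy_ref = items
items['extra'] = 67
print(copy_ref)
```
{'key': 8, 'val': 22, 'extra': 67}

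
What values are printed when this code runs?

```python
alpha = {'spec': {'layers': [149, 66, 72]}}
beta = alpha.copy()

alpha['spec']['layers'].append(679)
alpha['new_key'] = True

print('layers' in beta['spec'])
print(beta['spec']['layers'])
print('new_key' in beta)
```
True
[149, 66, 72, 679]
False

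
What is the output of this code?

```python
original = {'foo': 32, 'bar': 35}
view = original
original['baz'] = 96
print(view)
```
{'foo': 32, 'bar': 35, 'baz': 96}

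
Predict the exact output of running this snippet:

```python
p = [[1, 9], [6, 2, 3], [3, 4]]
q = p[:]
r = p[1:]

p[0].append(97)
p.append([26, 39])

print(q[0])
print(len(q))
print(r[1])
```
[1, 9, 97]
3
[3, 4]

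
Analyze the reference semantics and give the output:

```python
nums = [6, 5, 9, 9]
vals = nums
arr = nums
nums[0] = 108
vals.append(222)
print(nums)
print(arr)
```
[108, 5, 9, 9, 222]
[108, 5, 9, 9, 222]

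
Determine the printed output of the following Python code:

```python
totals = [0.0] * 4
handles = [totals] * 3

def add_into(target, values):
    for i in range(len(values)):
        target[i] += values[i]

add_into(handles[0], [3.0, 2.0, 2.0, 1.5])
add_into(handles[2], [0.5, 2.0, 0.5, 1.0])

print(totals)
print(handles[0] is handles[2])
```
[3.5, 4.0, 2.5, 2.5]
True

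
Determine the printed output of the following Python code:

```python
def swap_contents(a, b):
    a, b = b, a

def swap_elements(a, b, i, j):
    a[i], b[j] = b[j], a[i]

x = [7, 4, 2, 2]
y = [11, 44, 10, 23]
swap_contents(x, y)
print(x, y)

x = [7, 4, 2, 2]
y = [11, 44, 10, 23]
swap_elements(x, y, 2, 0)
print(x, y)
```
[7, 4, 2, 2] [11, 44, 10, 23]
[7, 4, 11, 2] [2, 44, 10, 23]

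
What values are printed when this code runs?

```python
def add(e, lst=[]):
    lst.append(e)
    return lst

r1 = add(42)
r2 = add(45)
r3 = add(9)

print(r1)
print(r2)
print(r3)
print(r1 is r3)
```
[42, 45, 9]
[42, 45, 9]
[42, 45, 9]
True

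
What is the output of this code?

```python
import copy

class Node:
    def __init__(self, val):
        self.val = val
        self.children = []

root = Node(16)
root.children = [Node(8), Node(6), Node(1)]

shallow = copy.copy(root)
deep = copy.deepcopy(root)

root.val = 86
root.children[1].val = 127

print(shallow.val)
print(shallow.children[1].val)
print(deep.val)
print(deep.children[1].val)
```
16
127
16
6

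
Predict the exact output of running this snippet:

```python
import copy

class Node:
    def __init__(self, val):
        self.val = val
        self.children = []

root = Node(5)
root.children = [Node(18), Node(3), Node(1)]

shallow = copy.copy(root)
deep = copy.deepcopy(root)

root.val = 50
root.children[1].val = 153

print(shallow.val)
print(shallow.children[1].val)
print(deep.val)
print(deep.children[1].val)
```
5
153
5
3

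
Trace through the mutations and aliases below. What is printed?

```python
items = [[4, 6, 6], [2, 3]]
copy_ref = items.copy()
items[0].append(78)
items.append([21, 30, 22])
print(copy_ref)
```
[[4, 6, 6, 78], [2, 3]]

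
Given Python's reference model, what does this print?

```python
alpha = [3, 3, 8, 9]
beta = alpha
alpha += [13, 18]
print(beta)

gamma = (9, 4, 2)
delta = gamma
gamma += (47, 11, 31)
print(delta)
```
[3, 3, 8, 9, 13, 18]
(9, 4, 2)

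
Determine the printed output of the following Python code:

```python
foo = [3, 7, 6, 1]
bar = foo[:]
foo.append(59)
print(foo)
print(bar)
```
[3, 7, 6, 1, 59]
[3, 7, 6, 1]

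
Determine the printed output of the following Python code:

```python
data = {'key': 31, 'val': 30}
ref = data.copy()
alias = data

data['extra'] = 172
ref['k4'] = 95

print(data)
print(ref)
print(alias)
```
{'key': 31, 'val': 30, 'extra': 172}
{'key': 31, 'val': 30, 'k4': 95}
{'key': 31, 'val': 30, 'extra': 172}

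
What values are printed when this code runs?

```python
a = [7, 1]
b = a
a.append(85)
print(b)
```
[7, 1, 85]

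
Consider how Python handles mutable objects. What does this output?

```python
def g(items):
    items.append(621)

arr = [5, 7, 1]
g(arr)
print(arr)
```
[5, 7, 1, 621]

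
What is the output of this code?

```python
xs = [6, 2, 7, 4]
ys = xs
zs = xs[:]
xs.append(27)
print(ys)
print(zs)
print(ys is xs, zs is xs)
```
[6, 2, 7, 4, 27]
[6, 2, 7, 4]
True False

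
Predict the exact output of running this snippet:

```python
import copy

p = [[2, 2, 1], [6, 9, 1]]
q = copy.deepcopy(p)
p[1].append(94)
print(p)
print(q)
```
[[2, 2, 1], [6, 9, 1, 94]]
[[2, 2, 1], [6, 9, 1]]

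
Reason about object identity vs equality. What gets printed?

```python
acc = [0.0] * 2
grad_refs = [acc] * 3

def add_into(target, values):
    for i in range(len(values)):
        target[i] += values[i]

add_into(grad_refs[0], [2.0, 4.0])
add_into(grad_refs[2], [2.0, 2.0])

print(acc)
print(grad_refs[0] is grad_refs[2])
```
[4.0, 6.0]
True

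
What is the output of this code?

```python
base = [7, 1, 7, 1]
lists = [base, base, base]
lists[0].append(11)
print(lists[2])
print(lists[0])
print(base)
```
[7, 1, 7, 1, 11]
[7, 1, 7, 1, 11]
[7, 1, 7, 1, 11]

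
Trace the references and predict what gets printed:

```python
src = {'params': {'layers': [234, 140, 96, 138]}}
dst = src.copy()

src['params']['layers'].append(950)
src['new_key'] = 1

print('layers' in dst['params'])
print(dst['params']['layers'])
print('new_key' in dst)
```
True
[234, 140, 96, 138, 950]
False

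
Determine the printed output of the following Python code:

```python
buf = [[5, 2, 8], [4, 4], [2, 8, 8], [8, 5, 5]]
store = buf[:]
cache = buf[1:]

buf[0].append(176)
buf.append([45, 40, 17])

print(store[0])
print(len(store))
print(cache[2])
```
[5, 2, 8, 176]
4
[8, 5, 5]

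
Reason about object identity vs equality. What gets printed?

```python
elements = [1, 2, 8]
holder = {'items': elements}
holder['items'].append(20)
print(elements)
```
[1, 2, 8, 20]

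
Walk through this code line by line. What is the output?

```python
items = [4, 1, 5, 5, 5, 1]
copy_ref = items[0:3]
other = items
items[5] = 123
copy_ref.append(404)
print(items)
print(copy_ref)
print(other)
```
[4, 1, 5, 5, 5, 123]
[4, 1, 5, 404]
[4, 1, 5, 5, 5, 123]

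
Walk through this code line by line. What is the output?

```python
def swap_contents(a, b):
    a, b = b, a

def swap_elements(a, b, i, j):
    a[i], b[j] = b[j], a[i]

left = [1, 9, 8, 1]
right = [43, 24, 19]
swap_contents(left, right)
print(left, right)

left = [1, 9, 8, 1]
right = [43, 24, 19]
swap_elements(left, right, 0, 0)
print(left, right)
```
[1, 9, 8, 1] [43, 24, 19]
[43, 9, 8, 1] [1, 24, 19]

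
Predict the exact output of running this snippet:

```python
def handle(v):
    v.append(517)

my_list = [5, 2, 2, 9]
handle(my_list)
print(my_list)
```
[5, 2, 2, 9, 517]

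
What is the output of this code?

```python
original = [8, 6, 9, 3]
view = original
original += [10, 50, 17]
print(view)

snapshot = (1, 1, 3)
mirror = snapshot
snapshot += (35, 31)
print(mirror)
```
[8, 6, 9, 3, 10, 50, 17]
(1, 1, 3)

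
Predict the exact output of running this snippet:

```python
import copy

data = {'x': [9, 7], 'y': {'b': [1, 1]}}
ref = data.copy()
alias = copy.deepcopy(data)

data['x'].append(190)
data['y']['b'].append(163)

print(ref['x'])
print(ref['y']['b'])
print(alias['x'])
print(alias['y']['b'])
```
[9, 7, 190]
[1, 1, 163]
[9, 7]
[1, 1]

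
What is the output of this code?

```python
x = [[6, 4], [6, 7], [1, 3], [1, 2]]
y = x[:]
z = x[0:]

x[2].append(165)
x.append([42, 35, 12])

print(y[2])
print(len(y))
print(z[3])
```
[1, 3, 165]
4
[1, 2]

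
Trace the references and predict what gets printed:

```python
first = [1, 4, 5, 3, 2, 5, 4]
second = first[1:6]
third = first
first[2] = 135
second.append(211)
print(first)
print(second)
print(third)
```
[1, 4, 135, 3, 2, 5, 4]
[4, 5, 3, 2, 5, 211]
[1, 4, 135, 3, 2, 5, 4]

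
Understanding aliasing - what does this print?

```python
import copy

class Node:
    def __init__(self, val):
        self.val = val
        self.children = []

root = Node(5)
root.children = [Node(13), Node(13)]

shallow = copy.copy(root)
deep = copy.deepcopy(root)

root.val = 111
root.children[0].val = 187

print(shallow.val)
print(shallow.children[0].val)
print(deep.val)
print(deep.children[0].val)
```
5
187
5
13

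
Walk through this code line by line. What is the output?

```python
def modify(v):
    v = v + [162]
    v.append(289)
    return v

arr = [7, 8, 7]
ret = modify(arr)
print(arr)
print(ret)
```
[7, 8, 7]
[7, 8, 7, 162, 289]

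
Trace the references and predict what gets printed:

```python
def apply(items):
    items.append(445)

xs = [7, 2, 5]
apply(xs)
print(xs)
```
[7, 2, 5, 445]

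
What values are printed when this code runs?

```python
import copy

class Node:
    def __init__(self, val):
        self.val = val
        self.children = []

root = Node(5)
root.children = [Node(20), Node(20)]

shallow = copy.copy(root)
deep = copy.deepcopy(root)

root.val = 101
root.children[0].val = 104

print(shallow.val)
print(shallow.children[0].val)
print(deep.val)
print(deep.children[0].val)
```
5
104
5
20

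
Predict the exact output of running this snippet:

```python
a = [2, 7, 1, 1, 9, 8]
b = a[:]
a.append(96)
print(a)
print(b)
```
[2, 7, 1, 1, 9, 8, 96]
[2, 7, 1, 1, 9, 8]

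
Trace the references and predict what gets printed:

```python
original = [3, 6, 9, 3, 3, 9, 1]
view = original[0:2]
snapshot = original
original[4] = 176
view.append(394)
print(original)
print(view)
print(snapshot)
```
[3, 6, 9, 3, 176, 9, 1]
[3, 6, 394]
[3, 6, 9, 3, 176, 9, 1]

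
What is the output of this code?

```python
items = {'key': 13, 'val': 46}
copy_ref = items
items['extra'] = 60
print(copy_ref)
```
{'key': 13, 'val': 46, 'extra': 60}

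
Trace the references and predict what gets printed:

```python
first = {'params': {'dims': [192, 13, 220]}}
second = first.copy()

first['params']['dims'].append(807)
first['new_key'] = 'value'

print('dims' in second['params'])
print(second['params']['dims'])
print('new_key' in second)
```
True
[192, 13, 220, 807]
False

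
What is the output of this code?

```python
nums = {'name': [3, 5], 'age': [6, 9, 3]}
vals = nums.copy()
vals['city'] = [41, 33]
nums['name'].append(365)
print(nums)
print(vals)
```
{'name': [3, 5, 365], 'age': [6, 9, 3]}
{'name': [3, 5, 365], 'age': [6, 9, 3], 'city': [41, 33]}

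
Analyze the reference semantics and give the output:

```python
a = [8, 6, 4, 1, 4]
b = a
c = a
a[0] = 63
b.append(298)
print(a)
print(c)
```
[63, 6, 4, 1, 4, 298]
[63, 6, 4, 1, 4, 298]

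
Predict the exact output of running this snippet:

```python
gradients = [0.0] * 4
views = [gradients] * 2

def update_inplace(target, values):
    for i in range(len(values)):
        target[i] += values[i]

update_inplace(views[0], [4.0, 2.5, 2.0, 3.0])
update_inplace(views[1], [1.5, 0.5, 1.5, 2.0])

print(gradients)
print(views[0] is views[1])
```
[5.5, 3.0, 3.5, 5.0]
True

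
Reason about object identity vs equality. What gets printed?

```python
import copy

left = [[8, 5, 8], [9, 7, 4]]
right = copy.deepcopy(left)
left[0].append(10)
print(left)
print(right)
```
[[8, 5, 8, 10], [9, 7, 4]]
[[8, 5, 8], [9, 7, 4]]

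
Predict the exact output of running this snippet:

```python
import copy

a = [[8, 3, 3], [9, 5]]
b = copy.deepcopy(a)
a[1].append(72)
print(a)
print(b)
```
[[8, 3, 3], [9, 5, 72]]
[[8, 3, 3], [9, 5]]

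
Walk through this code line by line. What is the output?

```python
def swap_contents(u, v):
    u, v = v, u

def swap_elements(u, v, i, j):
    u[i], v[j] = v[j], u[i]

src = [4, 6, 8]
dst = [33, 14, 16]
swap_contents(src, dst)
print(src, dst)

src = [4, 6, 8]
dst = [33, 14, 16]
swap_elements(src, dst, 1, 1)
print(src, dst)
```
[4, 6, 8] [33, 14, 16]
[4, 14, 8] [33, 6, 16]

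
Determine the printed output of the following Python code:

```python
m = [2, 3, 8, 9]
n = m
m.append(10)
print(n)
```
[2, 3, 8, 9, 10]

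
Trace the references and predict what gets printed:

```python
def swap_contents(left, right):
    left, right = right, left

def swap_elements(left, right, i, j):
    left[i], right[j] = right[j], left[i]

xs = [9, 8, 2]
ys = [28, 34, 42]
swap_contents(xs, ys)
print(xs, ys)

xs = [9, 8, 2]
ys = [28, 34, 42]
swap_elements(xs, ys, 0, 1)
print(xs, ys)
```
[9, 8, 2] [28, 34, 42]
[34, 8, 2] [28, 9, 42]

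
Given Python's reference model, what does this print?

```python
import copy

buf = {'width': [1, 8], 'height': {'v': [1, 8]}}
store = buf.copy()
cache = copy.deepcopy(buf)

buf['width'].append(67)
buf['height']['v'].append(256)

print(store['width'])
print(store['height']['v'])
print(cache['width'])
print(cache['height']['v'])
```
[1, 8, 67]
[1, 8, 256]
[1, 8]
[1, 8]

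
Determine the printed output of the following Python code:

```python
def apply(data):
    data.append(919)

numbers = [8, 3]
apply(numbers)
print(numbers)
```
[8, 3, 919]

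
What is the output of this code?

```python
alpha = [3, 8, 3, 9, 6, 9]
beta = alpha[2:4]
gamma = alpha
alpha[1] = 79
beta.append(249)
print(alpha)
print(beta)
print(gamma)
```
[3, 79, 3, 9, 6, 9]
[3, 9, 249]
[3, 79, 3, 9, 6, 9]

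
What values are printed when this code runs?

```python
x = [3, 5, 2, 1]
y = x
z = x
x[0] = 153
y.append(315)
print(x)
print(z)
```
[153, 5, 2, 1, 315]
[153, 5, 2, 1, 315]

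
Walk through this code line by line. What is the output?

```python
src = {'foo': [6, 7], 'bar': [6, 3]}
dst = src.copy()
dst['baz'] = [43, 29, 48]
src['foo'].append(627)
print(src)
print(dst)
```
{'foo': [6, 7, 627], 'bar': [6, 3]}
{'foo': [6, 7, 627], 'bar': [6, 3], 'baz': [43, 29, 48]}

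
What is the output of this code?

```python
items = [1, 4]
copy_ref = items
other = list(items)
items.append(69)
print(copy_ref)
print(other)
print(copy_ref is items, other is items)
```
[1, 4, 69]
[1, 4]
True False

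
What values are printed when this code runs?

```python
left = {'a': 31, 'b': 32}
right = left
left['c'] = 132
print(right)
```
{'a': 31, 'b': 32, 'c': 132}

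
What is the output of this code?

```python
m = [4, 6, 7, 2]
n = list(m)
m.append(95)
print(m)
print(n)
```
[4, 6, 7, 2, 95]
[4, 6, 7, 2]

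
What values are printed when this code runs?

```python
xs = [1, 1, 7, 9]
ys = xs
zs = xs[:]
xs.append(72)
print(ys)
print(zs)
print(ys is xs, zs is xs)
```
[1, 1, 7, 9, 72]
[1, 1, 7, 9]
True False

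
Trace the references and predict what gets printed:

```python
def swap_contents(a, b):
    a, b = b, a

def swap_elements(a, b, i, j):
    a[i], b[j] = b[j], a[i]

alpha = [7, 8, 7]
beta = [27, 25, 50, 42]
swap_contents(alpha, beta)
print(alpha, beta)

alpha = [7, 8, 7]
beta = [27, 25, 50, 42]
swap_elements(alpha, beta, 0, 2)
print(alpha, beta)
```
[7, 8, 7] [27, 25, 50, 42]
[50, 8, 7] [27, 25, 7, 42]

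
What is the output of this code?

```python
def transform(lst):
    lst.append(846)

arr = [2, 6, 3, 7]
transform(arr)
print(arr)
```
[2, 6, 3, 7, 846]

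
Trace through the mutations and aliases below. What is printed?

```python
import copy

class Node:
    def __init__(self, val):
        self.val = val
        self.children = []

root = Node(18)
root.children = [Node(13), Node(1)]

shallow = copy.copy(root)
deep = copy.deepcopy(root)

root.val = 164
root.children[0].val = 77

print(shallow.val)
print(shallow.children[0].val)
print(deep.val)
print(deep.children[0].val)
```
18
77
18
13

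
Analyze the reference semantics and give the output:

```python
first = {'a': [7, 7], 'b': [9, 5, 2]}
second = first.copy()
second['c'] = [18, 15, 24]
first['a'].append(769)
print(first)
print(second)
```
{'a': [7, 7, 769], 'b': [9, 5, 2]}
{'a': [7, 7, 769], 'b': [9, 5, 2], 'c': [18, 15, 24]}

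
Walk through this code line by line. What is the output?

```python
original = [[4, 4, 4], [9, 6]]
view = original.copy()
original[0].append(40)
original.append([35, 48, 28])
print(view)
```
[[4, 4, 4, 40], [9, 6]]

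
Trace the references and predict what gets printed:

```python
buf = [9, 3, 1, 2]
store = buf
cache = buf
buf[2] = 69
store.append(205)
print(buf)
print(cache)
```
[9, 3, 69, 2, 205]
[9, 3, 69, 2, 205]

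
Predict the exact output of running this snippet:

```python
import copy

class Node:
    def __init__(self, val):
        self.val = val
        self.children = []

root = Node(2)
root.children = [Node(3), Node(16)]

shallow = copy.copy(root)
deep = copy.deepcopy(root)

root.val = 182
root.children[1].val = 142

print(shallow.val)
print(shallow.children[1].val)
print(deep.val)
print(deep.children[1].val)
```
2
142
2
16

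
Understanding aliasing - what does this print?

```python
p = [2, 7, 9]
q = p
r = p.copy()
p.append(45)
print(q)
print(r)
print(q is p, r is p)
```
[2, 7, 9, 45]
[2, 7, 9]
True False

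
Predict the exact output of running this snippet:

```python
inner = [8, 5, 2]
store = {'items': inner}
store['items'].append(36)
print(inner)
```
[8, 5, 2, 36]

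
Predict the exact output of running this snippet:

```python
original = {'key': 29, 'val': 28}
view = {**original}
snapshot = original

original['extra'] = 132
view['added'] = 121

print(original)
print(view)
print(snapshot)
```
{'key': 29, 'val': 28, 'extra': 132}
{'key': 29, 'val': 28, 'added': 121}
{'key': 29, 'val': 28, 'extra': 132}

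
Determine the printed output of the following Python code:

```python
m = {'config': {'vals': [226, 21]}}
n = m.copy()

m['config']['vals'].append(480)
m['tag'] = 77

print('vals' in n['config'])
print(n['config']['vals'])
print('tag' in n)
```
True
[226, 21, 480]
False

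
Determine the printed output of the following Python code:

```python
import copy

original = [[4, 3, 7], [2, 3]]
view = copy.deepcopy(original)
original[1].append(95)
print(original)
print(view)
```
[[4, 3, 7], [2, 3, 95]]
[[4, 3, 7], [2, 3]]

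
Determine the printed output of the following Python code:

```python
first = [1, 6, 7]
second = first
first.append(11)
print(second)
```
[1, 6, 7, 11]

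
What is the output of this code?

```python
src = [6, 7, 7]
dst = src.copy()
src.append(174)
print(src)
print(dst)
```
[6, 7, 7, 174]
[6, 7, 7]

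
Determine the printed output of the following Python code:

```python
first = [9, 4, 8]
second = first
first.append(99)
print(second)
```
[9, 4, 8, 99]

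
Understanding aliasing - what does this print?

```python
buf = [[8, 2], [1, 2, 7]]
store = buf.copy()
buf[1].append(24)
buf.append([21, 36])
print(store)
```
[[8, 2], [1, 2, 7, 24]]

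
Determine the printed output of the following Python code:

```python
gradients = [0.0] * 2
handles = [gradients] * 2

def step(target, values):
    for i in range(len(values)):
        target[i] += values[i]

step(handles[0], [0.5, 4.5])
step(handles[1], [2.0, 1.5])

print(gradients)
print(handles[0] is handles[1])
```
[2.5, 6.0]
True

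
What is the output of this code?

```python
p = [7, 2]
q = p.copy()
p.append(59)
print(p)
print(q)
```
[7, 2, 59]
[7, 2]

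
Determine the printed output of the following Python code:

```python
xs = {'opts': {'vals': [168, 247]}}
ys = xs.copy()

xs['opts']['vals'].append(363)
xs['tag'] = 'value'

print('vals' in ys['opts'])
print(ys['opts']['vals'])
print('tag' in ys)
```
True
[168, 247, 363]
False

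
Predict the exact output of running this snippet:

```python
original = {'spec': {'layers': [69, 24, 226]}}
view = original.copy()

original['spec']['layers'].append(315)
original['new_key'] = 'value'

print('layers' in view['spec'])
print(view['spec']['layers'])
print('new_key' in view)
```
True
[69, 24, 226, 315]
False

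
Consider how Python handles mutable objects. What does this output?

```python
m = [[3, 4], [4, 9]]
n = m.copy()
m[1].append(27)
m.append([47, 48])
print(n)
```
[[3, 4], [4, 9, 27]]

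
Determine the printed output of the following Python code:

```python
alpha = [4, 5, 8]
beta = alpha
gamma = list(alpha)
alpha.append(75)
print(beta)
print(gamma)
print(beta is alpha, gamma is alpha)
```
[4, 5, 8, 75]
[4, 5, 8]
True False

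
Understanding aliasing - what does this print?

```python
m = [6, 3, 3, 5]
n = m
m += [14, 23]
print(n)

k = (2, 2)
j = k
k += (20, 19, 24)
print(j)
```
[6, 3, 3, 5, 14, 23]
(2, 2)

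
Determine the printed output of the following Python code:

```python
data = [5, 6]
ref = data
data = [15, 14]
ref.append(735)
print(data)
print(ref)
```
[15, 14]
[5, 6, 735]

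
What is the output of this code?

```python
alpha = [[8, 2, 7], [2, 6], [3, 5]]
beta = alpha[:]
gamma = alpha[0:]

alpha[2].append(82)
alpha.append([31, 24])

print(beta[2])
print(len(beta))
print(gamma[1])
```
[3, 5, 82]
3
[2, 6]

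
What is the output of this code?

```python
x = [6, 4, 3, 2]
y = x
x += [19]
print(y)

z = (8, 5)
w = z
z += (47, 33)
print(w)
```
[6, 4, 3, 2, 19]
(8, 5)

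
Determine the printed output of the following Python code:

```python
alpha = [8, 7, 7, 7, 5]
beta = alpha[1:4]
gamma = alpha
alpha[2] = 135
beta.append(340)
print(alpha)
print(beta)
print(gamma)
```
[8, 7, 135, 7, 5]
[7, 7, 7, 340]
[8, 7, 135, 7, 5]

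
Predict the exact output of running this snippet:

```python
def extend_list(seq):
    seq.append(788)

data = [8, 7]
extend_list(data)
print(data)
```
[8, 7, 788]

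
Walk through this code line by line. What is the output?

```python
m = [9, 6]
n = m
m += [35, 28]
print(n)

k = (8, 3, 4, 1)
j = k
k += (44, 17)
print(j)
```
[9, 6, 35, 28]
(8, 3, 4, 1)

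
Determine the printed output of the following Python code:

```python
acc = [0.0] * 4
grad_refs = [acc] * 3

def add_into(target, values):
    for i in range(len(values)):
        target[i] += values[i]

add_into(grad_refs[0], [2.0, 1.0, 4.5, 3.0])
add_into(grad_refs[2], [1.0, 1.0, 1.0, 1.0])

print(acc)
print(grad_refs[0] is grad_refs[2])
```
[3.0, 2.0, 5.5, 4.0]
True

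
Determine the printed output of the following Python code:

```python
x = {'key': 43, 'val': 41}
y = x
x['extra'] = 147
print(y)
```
{'key': 43, 'val': 41, 'extra': 147}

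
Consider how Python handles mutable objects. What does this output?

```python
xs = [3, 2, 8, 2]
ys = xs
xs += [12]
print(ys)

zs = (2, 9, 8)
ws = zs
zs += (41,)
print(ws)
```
[3, 2, 8, 2, 12]
(2, 9, 8)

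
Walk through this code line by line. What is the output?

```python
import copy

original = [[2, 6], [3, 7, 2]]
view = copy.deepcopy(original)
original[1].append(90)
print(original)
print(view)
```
[[2, 6], [3, 7, 2, 90]]
[[2, 6], [3, 7, 2]]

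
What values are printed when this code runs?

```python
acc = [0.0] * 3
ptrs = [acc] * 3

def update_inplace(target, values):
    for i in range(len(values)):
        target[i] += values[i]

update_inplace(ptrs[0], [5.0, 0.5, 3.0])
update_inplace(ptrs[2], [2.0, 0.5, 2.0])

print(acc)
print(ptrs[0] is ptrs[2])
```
[7.0, 1.0, 5.0]
True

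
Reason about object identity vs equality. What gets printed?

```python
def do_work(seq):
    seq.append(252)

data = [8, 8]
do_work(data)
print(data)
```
[8, 8, 252]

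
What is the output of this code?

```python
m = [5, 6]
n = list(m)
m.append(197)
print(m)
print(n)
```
[5, 6, 197]
[5, 6]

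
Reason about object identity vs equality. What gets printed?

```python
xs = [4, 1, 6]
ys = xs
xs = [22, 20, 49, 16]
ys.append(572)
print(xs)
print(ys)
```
[22, 20, 49, 16]
[4, 1, 6, 572]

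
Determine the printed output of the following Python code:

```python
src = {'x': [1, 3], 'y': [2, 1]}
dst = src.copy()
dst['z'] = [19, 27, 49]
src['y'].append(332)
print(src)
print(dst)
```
{'x': [1, 3], 'y': [2, 1, 332]}
{'x': [1, 3], 'y': [2, 1, 332], 'z': [19, 27, 49]}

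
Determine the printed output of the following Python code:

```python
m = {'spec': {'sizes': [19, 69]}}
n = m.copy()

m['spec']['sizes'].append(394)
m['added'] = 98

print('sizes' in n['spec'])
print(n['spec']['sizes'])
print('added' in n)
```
True
[19, 69, 394]
False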